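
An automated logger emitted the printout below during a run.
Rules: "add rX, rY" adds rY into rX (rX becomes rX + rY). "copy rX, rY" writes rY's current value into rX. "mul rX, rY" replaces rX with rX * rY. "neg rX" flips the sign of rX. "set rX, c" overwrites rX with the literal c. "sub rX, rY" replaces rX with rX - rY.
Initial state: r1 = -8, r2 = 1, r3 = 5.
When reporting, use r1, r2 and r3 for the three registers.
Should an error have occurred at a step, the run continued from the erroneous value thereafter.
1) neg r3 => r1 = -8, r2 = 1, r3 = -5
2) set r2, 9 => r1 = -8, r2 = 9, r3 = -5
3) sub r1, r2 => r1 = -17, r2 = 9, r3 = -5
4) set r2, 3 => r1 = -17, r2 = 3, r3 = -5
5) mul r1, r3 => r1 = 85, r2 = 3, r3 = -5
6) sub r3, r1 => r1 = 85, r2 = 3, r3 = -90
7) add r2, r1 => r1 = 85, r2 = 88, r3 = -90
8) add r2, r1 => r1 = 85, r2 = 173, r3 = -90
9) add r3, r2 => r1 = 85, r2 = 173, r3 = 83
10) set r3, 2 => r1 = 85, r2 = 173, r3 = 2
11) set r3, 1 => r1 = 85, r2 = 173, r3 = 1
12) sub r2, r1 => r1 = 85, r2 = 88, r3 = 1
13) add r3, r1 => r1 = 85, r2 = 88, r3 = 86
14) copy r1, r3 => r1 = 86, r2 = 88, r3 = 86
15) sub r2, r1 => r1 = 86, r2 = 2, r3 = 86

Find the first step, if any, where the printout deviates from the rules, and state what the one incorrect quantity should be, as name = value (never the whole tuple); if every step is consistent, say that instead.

Recomputing the run from the initial state:
step 1: r1 = -8, r2 = 1, r3 = -5
step 2: r1 = -8, r2 = 9, r3 = -5
step 3: r1 = -17, r2 = 9, r3 = -5
step 4: r1 = -17, r2 = 3, r3 = -5
step 5: r1 = 85, r2 = 3, r3 = -5
step 6: r1 = 85, r2 = 3, r3 = -90
step 7: r1 = 85, r2 = 88, r3 = -90
step 8: r1 = 85, r2 = 173, r3 = -90
step 9: r1 = 85, r2 = 173, r3 = 83
step 10: r1 = 85, r2 = 173, r3 = 2
step 11: r1 = 85, r2 = 173, r3 = 1
step 12: r1 = 85, r2 = 88, r3 = 1
step 13: r1 = 85, r2 = 88, r3 = 86
step 14: r1 = 86, r2 = 88, r3 = 86
step 15: r1 = 86, r2 = 2, r3 = 86
This matches the printout at every step.

no error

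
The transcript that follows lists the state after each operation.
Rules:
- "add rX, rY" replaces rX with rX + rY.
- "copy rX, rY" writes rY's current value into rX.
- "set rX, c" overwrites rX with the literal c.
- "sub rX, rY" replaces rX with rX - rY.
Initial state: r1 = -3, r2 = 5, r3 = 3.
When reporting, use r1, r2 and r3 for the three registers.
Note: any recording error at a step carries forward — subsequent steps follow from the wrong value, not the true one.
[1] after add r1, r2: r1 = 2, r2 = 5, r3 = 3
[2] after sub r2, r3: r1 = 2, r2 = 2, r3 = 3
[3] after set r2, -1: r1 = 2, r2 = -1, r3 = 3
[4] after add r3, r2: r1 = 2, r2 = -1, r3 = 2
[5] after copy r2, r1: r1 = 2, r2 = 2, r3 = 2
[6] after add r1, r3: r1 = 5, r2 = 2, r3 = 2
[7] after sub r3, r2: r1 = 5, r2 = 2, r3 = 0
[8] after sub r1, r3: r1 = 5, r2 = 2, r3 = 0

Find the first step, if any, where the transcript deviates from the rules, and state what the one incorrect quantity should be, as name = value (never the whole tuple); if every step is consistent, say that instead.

step 6, r1 = 4

Step 1: r1 = -3 + 5 = 2 — matches.
Step 2: r2 = 5 - 3 = 2 — agrees with the transcript.
Step 3: r2 = -1 — consistent with the transcript.
Step 4: r3 = 3 + -1 = 2 — no discrepancy.
Step 5: r2 = 2 — in agreement.
Step 6: r1 = 2 + 2 = 4 — not what was recorded.
That makes step 6 the first incorrect line — r1 = 4 is what it should show.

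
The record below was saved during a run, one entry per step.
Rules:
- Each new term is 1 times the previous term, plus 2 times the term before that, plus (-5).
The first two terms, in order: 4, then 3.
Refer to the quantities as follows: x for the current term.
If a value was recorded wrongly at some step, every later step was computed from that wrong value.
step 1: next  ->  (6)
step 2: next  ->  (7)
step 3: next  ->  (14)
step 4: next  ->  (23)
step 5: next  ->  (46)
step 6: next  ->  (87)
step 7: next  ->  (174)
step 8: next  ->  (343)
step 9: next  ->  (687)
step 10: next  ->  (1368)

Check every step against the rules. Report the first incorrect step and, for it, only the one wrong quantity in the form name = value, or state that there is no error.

step 9, x = 686

Recomputing the run from the initial state:
step 1: x = 6
step 2: x = 7
step 3: x = 14
step 4: x = 23
step 5: x = 46
step 6: x = 87
step 7: x = 174
step 8: x = 343
step 9: x = 686
step 10: x = 1367
The first disagreement with the record is at step 9, where the value should be x = 686.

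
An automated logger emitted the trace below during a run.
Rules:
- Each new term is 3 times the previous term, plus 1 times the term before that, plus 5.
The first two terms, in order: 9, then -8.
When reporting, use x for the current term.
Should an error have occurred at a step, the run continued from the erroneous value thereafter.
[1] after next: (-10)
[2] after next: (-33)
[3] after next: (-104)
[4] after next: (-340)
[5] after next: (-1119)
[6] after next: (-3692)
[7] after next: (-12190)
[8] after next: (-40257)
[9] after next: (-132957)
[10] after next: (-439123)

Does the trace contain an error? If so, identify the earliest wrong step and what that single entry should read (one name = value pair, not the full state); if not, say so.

step 1: x = 3*(-8) + (1)*(9) + (5) = -10 -> matches
step 2: x = 3*(-10) + (1)*(-8) + (5) = -33 -> checks out
step 3: x = 3*(-33) + (1)*(-10) + (5) = -104 -> checks out
step 4: x = 3*(-104) + (1)*(-33) + (5) = -340 -> same as recorded
step 5: x = 3*(-340) + (1)*(-104) + (5) = -1119 -> checks out
step 6: x = 3*(-1119) + (1)*(-340) + (5) = -3692 -> exactly as logged
step 7: x = 3*(-3692) + (1)*(-1119) + (5) = -12190 -> matches
step 8: x = 3*(-12190) + (1)*(-3692) + (5) = -40257 -> checks out
step 9: x = 3*(-40257) + (1)*(-12190) + (5) = -132956 -> a discrepancy with the trace
The earliest wrong entry is at step 9: it should read x = -132956.

step 9, x = -132956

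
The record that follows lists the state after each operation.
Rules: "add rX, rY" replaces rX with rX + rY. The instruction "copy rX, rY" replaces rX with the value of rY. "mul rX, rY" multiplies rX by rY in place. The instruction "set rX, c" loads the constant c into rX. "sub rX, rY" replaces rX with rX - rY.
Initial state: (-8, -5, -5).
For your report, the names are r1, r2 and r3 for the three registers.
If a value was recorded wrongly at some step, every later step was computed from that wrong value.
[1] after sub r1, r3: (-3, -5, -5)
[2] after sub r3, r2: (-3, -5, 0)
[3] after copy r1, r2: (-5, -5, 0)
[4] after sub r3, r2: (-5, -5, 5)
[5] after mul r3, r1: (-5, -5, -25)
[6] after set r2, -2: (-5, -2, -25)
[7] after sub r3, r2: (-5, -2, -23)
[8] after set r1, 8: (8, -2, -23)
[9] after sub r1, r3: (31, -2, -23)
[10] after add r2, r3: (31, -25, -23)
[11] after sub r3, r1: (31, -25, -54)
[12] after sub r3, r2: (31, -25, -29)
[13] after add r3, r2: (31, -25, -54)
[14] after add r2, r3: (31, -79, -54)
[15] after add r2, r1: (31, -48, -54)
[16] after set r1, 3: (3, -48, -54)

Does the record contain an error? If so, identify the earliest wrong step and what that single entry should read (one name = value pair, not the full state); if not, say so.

no error

Recomputing the run from the initial state:
step 1: r1 = -3, r2 = -5, r3 = -5
step 2: r1 = -3, r2 = -5, r3 = 0
step 3: r1 = -5, r2 = -5, r3 = 0
step 4: r1 = -5, r2 = -5, r3 = 5
step 5: r1 = -5, r2 = -5, r3 = -25
step 6: r1 = -5, r2 = -2, r3 = -25
step 7: r1 = -5, r2 = -2, r3 = -23
step 8: r1 = 8, r2 = -2, r3 = -23
step 9: r1 = 31, r2 = -2, r3 = -23
step 10: r1 = 31, r2 = -25, r3 = -23
step 11: r1 = 31, r2 = -25, r3 = -54
step 12: r1 = 31, r2 = -25, r3 = -29
step 13: r1 = 31, r2 = -25, r3 = -54
step 14: r1 = 31, r2 = -79, r3 = -54
step 15: r1 = 31, r2 = -48, r3 = -54
step 16: r1 = 3, r2 = -48, r3 = -54
This matches the record at every step.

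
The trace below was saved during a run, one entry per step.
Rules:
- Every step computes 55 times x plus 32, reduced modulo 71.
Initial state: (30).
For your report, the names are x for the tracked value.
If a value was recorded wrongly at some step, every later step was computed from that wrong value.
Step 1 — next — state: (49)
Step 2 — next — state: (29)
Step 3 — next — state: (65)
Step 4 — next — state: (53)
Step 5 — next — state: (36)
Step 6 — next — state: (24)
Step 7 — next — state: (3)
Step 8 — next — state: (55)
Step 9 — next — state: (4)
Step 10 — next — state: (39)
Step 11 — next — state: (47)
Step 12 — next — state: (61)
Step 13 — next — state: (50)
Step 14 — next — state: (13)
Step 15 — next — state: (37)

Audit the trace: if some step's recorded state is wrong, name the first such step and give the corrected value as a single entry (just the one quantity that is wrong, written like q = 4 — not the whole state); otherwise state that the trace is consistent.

step 4, x = 57

Step 1: x = (55*30 + 32) mod 71 = 49 — checks out.
Step 2: x = (55*49 + 32) mod 71 = 29 — same as recorded.
Step 3: x = (55*29 + 32) mod 71 = 65 — no discrepancy.
Step 4: x = (55*65 + 32) mod 71 = 57 — the trace has a different value.
The audit stops at step 4: the recorded entry is wrong and should be x = 57.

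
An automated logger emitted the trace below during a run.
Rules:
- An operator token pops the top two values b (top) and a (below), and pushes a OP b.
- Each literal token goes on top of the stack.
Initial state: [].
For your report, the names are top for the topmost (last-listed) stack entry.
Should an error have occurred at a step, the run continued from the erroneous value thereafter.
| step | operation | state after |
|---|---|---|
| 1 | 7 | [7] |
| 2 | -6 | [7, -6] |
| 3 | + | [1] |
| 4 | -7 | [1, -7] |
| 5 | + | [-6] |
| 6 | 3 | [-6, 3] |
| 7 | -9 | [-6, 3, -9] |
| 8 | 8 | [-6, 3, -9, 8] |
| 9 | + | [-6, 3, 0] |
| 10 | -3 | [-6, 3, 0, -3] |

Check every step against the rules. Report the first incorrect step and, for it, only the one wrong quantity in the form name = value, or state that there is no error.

step 9, top = -1

step 1: push 7: top = 7 -> exactly as logged
step 2: push -6: top = -6 -> verified
step 3: 7 + -6 = 1 -> confirmed correct
step 4: push -7: top = -7 -> same as recorded
step 5: 1 + -7 = -6 -> confirmed correct
step 6: push 3: top = 3 -> agrees with the trace
step 7: push -9: top = -9 -> exactly as logged
step 8: push 8: top = 8 -> matches
step 9: -9 + 8 = -1 -> the trace disagrees here
Conclusion: step 9 carries the first error; the entry should be top = -1.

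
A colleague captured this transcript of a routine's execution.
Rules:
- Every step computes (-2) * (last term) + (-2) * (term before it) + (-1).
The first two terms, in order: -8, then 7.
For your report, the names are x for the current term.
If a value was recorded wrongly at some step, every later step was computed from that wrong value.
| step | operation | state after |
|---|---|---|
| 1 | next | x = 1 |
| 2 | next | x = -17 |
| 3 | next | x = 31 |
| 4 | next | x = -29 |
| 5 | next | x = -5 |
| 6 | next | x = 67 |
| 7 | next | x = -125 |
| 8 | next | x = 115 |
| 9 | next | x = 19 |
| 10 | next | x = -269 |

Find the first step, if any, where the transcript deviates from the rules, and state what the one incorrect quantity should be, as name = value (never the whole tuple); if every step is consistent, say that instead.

step 1: x = -2*(7) + (-2)*(-8) + (-1) = 1 -> exactly as logged
step 2: x = -2*(1) + (-2)*(7) + (-1) = -17 -> in agreement
step 3: x = -2*(-17) + (-2)*(1) + (-1) = 31 -> same as recorded
step 4: x = -2*(31) + (-2)*(-17) + (-1) = -29 -> in agreement
step 5: x = -2*(-29) + (-2)*(31) + (-1) = -5 -> matches
step 6: x = -2*(-5) + (-2)*(-29) + (-1) = 67 -> consistent with the transcript
step 7: x = -2*(67) + (-2)*(-5) + (-1) = -125 -> no discrepancy
step 8: x = -2*(-125) + (-2)*(67) + (-1) = 115 -> confirmed correct
step 9: x = -2*(115) + (-2)*(-125) + (-1) = 19 -> agrees with the transcript
step 10: x = -2*(19) + (-2)*(115) + (-1) = -269 -> confirmed correct
All steps check out; nothing to correct.

no error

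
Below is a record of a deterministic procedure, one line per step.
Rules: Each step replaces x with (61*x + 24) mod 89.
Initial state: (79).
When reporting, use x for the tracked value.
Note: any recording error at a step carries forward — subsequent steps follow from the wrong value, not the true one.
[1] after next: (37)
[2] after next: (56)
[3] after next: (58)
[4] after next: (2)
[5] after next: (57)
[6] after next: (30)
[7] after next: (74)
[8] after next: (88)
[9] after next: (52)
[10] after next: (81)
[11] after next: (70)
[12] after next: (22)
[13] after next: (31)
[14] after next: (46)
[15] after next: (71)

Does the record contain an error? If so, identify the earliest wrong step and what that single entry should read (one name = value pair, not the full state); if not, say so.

step 1: x = (61*79 + 24) mod 89 = 37 -> matches
step 2: x = (61*37 + 24) mod 89 = 56 -> consistent with the record
step 3: x = (61*56 + 24) mod 89 = 58 -> no discrepancy
step 4: x = (61*58 + 24) mod 89 = 2 -> verified
step 5: x = (61*2 + 24) mod 89 = 57 -> agrees with the record
step 6: x = (61*57 + 24) mod 89 = 30 -> same as recorded
step 7: x = (61*30 + 24) mod 89 = 74 -> same as recorded
step 8: x = (61*74 + 24) mod 89 = 88 -> matches
step 9: x = (61*88 + 24) mod 89 = 52 -> exactly as logged
step 10: x = (61*52 + 24) mod 89 = 81 -> exactly as logged
step 11: x = (61*81 + 24) mod 89 = 70 -> matches
step 12: x = (61*70 + 24) mod 89 = 22 -> agrees with the record
step 13: x = (61*22 + 24) mod 89 = 31 -> verified
step 14: x = (61*31 + 24) mod 89 = 46 -> consistent with the record
step 15: x = (61*46 + 24) mod 89 = 71 -> consistent with the record
Every step is consistent.

no error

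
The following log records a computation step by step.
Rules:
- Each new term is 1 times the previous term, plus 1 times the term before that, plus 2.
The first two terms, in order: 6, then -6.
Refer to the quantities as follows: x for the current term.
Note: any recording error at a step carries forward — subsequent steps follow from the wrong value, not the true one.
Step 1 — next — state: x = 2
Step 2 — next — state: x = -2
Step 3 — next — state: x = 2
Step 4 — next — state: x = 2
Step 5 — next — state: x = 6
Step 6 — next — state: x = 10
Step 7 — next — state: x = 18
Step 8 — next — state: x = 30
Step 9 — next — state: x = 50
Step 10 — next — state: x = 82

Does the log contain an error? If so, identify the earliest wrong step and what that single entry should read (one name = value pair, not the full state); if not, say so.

no error

1. x = 1*(-6) + (1)*(6) + (2) = 2 (matches)
2. x = 1*(2) + (1)*(-6) + (2) = -2 (consistent with the log)
3. x = 1*(-2) + (1)*(2) + (2) = 2 (verified)
4. x = 1*(2) + (1)*(-2) + (2) = 2 (consistent with the log)
5. x = 1*(2) + (1)*(2) + (2) = 6 (consistent with the log)
6. x = 1*(6) + (1)*(2) + (2) = 10 (no discrepancy)
7. x = 1*(10) + (1)*(6) + (2) = 18 (same as recorded)
8. x = 1*(18) + (1)*(10) + (2) = 30 (consistent with the log)
9. x = 1*(30) + (1)*(18) + (2) = 50 (in agreement)
10. x = 1*(50) + (1)*(30) + (2) = 82 (same as recorded)
All steps check out; nothing to correct.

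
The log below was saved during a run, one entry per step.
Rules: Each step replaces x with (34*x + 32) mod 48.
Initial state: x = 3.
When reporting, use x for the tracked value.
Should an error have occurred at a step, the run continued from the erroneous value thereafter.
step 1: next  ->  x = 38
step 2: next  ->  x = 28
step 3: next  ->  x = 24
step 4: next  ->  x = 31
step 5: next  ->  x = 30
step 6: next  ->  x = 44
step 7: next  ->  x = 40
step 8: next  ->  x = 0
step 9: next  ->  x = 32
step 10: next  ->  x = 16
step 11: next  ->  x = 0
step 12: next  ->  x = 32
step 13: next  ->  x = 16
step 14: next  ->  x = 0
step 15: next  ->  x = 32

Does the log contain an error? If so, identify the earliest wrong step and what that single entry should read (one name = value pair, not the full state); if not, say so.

step 4, x = 32

step 1: x = (34*3 + 32) mod 48 = 38 -> agrees with the log
step 2: x = (34*38 + 32) mod 48 = 28 -> agrees with the log
step 3: x = (34*28 + 32) mod 48 = 24 -> checks out
step 4: x = (34*24 + 32) mod 48 = 32 -> not what was recorded
The earliest wrong entry is at step 4: it should read x = 32.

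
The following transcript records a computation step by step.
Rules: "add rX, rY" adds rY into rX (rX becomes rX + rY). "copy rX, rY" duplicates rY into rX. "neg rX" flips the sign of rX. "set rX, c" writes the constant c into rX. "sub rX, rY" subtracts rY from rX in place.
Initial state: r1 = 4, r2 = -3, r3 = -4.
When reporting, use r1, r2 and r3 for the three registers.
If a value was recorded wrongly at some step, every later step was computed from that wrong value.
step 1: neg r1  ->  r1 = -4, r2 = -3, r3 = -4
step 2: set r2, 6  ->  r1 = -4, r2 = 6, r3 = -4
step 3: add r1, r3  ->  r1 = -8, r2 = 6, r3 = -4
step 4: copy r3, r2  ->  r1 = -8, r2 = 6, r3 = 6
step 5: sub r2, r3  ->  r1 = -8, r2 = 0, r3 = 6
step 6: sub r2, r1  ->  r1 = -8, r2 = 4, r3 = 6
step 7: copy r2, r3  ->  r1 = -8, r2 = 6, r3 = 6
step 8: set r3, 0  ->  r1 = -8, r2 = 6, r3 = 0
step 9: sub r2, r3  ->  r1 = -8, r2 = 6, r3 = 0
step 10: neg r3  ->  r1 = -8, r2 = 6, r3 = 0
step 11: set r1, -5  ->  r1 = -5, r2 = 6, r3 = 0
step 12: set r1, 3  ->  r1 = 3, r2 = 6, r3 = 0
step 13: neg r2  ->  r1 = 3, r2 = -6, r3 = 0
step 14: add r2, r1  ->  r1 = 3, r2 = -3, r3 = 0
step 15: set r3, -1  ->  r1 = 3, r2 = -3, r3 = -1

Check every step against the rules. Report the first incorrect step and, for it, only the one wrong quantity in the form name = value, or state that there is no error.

step 6, r2 = 8

1. r1 = -(4) = -4 (consistent with the transcript)
2. r2 = 6 (confirmed correct)
3. r1 = -4 + -4 = -8 (no discrepancy)
4. r3 = 6 (matches)
5. r2 = 6 - 6 = 0 (exactly as logged)
6. r2 = 0 - -8 = 8 (the transcript has a different value)
First incorrect step: 6; the correct value is r2 = 8.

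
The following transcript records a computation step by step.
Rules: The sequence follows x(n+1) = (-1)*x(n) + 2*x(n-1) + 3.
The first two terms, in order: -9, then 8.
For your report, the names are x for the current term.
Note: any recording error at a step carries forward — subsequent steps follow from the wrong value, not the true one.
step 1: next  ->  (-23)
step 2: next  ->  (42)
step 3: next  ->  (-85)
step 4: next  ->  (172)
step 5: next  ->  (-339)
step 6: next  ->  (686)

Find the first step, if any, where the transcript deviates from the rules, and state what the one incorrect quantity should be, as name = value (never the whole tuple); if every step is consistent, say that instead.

no error

Recomputing the run from the initial state:
step 1: x = -23
step 2: x = 42
step 3: x = -85
step 4: x = 172
step 5: x = -339
step 6: x = 686
This matches the transcript at every step.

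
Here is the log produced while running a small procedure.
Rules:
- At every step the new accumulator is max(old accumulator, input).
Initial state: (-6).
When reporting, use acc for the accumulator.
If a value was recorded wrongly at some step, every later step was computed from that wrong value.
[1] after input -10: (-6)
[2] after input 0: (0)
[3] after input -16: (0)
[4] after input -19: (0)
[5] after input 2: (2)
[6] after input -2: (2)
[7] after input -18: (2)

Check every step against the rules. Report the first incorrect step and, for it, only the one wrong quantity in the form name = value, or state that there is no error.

Step 1: acc = max(-6, -10) = -6 — consistent with the log.
Step 2: acc = max(-6, 0) = 0 — matches.
Step 3: acc = max(0, -16) = 0 — consistent with the log.
Step 4: acc = max(0, -19) = 0 — checks out.
Step 5: acc = max(0, 2) = 2 — exactly as logged.
Step 6: acc = max(2, -2) = 2 — confirmed correct.
Step 7: acc = max(2, -18) = 2 — agrees with the log.
Each recorded entry agrees with the recomputation.

no error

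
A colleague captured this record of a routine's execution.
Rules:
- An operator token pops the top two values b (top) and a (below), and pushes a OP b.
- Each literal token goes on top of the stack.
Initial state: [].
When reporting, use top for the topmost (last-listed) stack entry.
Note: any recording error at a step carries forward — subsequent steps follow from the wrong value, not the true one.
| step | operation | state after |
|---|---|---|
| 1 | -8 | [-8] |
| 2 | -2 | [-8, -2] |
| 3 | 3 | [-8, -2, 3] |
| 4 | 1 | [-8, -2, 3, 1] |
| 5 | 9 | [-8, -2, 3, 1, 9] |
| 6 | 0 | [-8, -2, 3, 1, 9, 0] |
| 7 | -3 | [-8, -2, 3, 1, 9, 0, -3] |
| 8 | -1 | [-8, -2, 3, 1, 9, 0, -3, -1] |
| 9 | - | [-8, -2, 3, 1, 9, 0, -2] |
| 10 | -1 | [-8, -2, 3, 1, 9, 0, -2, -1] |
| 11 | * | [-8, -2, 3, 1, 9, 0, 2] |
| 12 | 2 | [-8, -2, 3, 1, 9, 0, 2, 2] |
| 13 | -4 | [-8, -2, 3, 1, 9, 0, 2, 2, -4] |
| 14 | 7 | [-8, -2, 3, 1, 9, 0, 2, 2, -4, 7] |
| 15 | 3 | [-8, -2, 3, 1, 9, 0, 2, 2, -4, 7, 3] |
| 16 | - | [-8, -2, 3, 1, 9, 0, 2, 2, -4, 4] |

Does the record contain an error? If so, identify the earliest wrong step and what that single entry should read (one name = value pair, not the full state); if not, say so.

Recomputing the run from the initial state:
step 1: [-8]
step 2: [-8, -2]
step 3: [-8, -2, 3]
step 4: [-8, -2, 3, 1]
step 5: [-8, -2, 3, 1, 9]
step 6: [-8, -2, 3, 1, 9, 0]
step 7: [-8, -2, 3, 1, 9, 0, -3]
step 8: [-8, -2, 3, 1, 9, 0, -3, -1]
step 9: [-8, -2, 3, 1, 9, 0, -2]
step 10: [-8, -2, 3, 1, 9, 0, -2, -1]
step 11: [-8, -2, 3, 1, 9, 0, 2]
step 12: [-8, -2, 3, 1, 9, 0, 2, 2]
step 13: [-8, -2, 3, 1, 9, 0, 2, 2, -4]
step 14: [-8, -2, 3, 1, 9, 0, 2, 2, -4, 7]
step 15: [-8, -2, 3, 1, 9, 0, 2, 2, -4, 7, 3]
step 16: [-8, -2, 3, 1, 9, 0, 2, 2, -4, 4]
This matches the record at every step.

no error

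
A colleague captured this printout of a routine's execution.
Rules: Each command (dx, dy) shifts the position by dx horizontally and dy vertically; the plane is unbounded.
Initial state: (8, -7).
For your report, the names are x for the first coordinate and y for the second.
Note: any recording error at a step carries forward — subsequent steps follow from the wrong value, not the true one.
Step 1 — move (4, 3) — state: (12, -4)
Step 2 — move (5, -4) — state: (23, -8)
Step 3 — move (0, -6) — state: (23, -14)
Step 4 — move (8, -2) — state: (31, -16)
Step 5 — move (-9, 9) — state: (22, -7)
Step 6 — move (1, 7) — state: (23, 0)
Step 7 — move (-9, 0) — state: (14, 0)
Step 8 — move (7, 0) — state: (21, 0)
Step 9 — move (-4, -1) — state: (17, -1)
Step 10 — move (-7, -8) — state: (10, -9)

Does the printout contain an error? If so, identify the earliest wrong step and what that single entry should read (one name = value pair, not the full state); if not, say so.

Recomputing the run from the initial state:
step 1: x = 12, y = -4
step 2: x = 17, y = -8
step 3: x = 17, y = -14
step 4: x = 25, y = -16
step 5: x = 16, y = -7
step 6: x = 17, y = 0
step 7: x = 8, y = 0
step 8: x = 15, y = 0
step 9: x = 11, y = -1
step 10: x = 4, y = -9
The first disagreement with the printout is at step 2, where the value should be x = 17.

step 2, x = 17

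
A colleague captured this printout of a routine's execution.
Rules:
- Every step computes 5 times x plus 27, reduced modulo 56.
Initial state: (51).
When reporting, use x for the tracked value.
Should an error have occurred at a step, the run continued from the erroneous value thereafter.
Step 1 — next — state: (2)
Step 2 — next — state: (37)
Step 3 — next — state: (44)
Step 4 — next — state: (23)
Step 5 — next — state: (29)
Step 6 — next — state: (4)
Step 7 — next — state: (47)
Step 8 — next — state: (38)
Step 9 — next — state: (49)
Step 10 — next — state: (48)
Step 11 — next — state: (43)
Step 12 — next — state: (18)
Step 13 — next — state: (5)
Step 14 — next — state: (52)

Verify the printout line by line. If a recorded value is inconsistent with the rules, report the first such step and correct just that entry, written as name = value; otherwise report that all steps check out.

Recomputing the run from the initial state:
step 1: x = 2
step 2: x = 37
step 3: x = 44
step 4: x = 23
step 5: x = 30
step 6: x = 9
step 7: x = 16
step 8: x = 51
step 9: x = 2
step 10: x = 37
step 11: x = 44
step 12: x = 23
step 13: x = 30
step 14: x = 9
The first disagreement with the printout is at step 5, where the value should be x = 30.

step 5, x = 30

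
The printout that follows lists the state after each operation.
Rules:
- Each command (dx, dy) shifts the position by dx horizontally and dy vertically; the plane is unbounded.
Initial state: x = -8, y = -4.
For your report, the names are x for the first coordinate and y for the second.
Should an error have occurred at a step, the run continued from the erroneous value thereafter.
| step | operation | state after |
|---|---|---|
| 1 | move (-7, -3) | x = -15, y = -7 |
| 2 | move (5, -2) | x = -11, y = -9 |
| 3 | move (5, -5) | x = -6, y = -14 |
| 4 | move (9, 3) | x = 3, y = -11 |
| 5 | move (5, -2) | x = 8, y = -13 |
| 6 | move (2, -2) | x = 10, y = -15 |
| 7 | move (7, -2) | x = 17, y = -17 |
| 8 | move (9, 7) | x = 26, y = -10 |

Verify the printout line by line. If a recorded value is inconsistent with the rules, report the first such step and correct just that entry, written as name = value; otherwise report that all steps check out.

Recomputing the run from the initial state:
step 1: x = -15, y = -7
step 2: x = -10, y = -9
step 3: x = -5, y = -14
step 4: x = 4, y = -11
step 5: x = 9, y = -13
step 6: x = 11, y = -15
step 7: x = 18, y = -17
step 8: x = 27, y = -10
The first disagreement with the printout is at step 2, where the value should be x = -10.

step 2, x = -10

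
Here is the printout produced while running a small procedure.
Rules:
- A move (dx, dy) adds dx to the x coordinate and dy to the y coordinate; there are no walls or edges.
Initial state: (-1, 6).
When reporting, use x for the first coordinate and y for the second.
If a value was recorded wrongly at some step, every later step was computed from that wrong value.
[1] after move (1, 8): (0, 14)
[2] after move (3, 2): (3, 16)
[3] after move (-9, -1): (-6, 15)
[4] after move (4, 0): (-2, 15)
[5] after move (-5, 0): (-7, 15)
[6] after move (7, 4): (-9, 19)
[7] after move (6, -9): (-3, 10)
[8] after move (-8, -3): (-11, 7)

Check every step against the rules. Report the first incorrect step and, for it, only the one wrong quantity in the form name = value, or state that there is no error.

step 6, x = 0

1. x = -1 + (1) = 0, y = 6 + (8) = 14 (consistent with the printout)
2. x = 0 + (3) = 3, y = 14 + (2) = 16 (verified)
3. x = 3 + (-9) = -6, y = 16 + (-1) = 15 (exactly as logged)
4. x = -6 + (4) = -2, y = 15 + (0) = 15 (verified)
5. x = -2 + (-5) = -7, y = 15 + (0) = 15 (confirmed correct)
6. x = -7 + (7) = 0, y = 15 + (4) = 19 (the recorded entry deviates here)
That makes step 6 the first incorrect line — x = 0 is what it should show.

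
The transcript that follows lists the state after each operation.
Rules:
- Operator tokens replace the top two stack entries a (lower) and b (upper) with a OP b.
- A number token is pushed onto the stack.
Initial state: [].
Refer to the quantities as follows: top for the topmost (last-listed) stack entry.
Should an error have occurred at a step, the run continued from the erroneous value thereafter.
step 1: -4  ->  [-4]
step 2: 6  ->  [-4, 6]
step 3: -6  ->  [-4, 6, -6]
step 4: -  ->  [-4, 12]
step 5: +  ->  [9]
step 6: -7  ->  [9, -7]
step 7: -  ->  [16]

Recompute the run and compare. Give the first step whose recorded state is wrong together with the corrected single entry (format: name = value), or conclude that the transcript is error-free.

Step 1: push -4: top = -4 — agrees with the transcript.
Step 2: push 6: top = 6 — in agreement.
Step 3: push -6: top = -6 — confirmed correct.
Step 4: 6 - -6 = 12 — consistent with the transcript.
Step 5: -4 + 12 = 8 — the entry is off here.
Step 5 is the first one off; corrected, top = 8.

step 5, top = 8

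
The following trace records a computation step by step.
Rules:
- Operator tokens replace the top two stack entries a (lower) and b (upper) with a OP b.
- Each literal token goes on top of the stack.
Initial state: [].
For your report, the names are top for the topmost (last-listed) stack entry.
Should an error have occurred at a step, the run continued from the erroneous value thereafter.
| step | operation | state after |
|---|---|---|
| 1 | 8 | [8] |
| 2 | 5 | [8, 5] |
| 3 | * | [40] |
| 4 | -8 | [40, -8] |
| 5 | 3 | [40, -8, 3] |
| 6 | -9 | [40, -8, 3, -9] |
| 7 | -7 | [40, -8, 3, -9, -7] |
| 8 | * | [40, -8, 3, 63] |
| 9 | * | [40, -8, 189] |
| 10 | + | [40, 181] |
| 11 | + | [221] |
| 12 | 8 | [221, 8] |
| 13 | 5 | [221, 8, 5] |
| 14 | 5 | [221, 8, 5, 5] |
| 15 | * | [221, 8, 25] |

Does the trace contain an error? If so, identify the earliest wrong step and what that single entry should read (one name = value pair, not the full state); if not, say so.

step 1: push 8: top = 8 -> checks out
step 2: push 5: top = 5 -> same as recorded
step 3: 8 * 5 = 40 -> checks out
step 4: push -8: top = -8 -> agrees with the trace
step 5: push 3: top = 3 -> exactly as logged
step 6: push -9: top = -9 -> consistent with the trace
step 7: push -7: top = -7 -> matches
step 8: -9 * -7 = 63 -> same as recorded
step 9: 3 * 63 = 189 -> verified
step 10: -8 + 189 = 181 -> exactly as logged
step 11: 40 + 181 = 221 -> same as recorded
step 12: push 8: top = 8 -> exactly as logged
step 13: push 5: top = 5 -> consistent with the trace
step 14: push 5: top = 5 -> exactly as logged
step 15: 5 * 5 = 25 -> matches
All steps check out; nothing to correct.

no error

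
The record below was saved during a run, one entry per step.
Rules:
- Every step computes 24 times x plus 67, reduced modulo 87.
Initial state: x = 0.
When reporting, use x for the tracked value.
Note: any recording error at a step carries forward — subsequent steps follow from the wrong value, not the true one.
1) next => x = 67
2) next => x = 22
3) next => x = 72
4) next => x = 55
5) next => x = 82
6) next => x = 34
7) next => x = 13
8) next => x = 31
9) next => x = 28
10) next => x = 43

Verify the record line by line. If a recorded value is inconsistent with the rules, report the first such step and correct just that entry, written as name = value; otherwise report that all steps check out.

step 3, x = 73

step 1: x = (24*0 + 67) mod 87 = 67 -> no discrepancy
step 2: x = (24*67 + 67) mod 87 = 22 -> confirmed correct
step 3: x = (24*22 + 67) mod 87 = 73 -> the recorded entry deviates here
First incorrect step: 3; the correct value is x = 73.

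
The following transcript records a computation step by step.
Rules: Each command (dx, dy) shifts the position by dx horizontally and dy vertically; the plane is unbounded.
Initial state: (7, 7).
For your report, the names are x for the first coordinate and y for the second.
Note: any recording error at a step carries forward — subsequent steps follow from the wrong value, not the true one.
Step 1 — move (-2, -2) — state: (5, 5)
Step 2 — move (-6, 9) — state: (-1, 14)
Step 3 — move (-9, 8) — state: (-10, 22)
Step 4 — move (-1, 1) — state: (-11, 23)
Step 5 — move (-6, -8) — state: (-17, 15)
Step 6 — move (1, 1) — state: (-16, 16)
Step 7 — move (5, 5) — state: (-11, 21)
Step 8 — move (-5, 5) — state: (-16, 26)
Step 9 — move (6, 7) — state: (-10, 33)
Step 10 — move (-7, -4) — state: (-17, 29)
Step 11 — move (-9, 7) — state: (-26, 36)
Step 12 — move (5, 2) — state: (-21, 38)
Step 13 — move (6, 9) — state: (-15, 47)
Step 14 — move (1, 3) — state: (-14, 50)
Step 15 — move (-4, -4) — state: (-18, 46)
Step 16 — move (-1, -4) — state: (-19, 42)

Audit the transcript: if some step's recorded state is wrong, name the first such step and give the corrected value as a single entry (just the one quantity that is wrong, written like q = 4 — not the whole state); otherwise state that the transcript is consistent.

Recomputing the run from the initial state:
step 1: x = 5, y = 5
step 2: x = -1, y = 14
step 3: x = -10, y = 22
step 4: x = -11, y = 23
step 5: x = -17, y = 15
step 6: x = -16, y = 16
step 7: x = -11, y = 21
step 8: x = -16, y = 26
step 9: x = -10, y = 33
step 10: x = -17, y = 29
step 11: x = -26, y = 36
step 12: x = -21, y = 38
step 13: x = -15, y = 47
step 14: x = -14, y = 50
step 15: x = -18, y = 46
step 16: x = -19, y = 42
This matches the transcript at every step.

no error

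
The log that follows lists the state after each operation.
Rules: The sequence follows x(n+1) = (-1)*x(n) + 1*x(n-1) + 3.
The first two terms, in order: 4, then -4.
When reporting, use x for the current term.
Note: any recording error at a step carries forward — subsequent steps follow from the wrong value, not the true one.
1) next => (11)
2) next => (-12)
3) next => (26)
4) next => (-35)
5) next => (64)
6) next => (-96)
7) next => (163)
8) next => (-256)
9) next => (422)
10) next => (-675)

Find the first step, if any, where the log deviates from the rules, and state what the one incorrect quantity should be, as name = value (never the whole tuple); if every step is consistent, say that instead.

Recomputing the run from the initial state:
step 1: x = 11
step 2: x = -12
step 3: x = 26
step 4: x = -35
step 5: x = 64
step 6: x = -96
step 7: x = 163
step 8: x = -256
step 9: x = 422
step 10: x = -675
This matches the log at every step.

no error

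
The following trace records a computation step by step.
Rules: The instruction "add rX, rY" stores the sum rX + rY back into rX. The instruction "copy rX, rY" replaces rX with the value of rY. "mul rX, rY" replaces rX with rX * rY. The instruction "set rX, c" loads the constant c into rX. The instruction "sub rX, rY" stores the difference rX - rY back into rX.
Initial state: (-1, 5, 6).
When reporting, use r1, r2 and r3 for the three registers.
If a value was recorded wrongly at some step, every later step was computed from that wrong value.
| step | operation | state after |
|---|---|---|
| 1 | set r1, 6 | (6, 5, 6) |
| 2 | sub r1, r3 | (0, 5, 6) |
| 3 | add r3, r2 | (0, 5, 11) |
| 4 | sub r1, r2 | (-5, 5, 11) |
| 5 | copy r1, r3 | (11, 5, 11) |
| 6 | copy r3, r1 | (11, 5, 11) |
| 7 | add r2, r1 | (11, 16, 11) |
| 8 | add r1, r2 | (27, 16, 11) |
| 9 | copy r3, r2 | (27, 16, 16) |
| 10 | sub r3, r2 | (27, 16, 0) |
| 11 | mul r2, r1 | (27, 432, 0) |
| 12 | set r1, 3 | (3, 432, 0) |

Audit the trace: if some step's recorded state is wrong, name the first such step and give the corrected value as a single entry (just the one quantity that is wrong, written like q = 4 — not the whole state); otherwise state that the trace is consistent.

Recomputing the run from the initial state:
step 1: r1 = 6, r2 = 5, r3 = 6
step 2: r1 = 0, r2 = 5, r3 = 6
step 3: r1 = 0, r2 = 5, r3 = 11
step 4: r1 = -5, r2 = 5, r3 = 11
step 5: r1 = 11, r2 = 5, r3 = 11
step 6: r1 = 11, r2 = 5, r3 = 11
step 7: r1 = 11, r2 = 16, r3 = 11
step 8: r1 = 27, r2 = 16, r3 = 11
step 9: r1 = 27, r2 = 16, r3 = 16
step 10: r1 = 27, r2 = 16, r3 = 0
step 11: r1 = 27, r2 = 432, r3 = 0
step 12: r1 = 3, r2 = 432, r3 = 0
This matches the trace at every step.

no error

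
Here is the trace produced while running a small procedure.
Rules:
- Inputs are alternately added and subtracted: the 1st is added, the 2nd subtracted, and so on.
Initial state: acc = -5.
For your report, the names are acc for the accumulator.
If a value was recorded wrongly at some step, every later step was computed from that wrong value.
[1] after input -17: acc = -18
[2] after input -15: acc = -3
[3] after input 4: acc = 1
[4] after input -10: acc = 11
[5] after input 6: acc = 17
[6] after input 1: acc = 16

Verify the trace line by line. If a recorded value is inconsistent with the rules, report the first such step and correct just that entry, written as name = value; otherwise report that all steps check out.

step 1, acc = -22

Step 1: acc = -5 + -17 = -22 — this is not what the trace shows.
That makes step 1 the first incorrect line — acc = -22 is what it should show.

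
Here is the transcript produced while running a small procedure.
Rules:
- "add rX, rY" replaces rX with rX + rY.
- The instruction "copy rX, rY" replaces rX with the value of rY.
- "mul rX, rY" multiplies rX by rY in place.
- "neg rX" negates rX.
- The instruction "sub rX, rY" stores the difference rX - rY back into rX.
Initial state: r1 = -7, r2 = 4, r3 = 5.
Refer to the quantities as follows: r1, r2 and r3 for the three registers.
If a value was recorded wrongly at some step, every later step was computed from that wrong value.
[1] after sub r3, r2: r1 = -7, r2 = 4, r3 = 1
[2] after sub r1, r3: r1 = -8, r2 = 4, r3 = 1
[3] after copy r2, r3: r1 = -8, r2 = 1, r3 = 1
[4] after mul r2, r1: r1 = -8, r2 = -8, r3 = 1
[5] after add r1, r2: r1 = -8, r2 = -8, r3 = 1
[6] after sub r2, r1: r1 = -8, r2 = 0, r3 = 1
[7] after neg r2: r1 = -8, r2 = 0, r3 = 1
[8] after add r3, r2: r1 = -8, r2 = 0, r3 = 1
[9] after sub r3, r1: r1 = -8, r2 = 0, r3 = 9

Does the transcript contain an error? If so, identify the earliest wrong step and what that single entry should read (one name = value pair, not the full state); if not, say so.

Step 1: r3 = 5 - 4 = 1 — matches.
Step 2: r1 = -7 - 1 = -8 — no discrepancy.
Step 3: r2 = 1 — verified.
Step 4: r2 = 1 * -8 = -8 — consistent with the transcript.
Step 5: r1 = -8 + -8 = -16 — the entry is off here.
That makes step 5 the first incorrect line — r1 = -16 is what it should show.

step 5, r1 = -16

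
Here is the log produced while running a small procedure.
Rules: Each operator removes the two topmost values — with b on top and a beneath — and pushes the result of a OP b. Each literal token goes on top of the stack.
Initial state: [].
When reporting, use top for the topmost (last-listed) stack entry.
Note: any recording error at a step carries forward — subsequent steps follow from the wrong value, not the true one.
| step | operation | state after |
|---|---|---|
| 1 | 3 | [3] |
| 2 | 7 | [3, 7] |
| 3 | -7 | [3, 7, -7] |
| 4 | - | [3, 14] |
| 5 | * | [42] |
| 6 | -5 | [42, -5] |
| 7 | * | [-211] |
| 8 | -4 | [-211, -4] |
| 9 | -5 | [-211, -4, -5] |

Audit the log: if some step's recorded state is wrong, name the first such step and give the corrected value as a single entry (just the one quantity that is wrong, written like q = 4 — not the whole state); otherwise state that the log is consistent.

step 7, top = -210

Recomputing the run from the initial state:
step 1: [3]
step 2: [3, 7]
step 3: [3, 7, -7]
step 4: [3, 14]
step 5: [42]
step 6: [42, -5]
step 7: [-210]
step 8: [-210, -4]
step 9: [-210, -4, -5]
The first disagreement with the log is at step 7, where the value should be top = -210.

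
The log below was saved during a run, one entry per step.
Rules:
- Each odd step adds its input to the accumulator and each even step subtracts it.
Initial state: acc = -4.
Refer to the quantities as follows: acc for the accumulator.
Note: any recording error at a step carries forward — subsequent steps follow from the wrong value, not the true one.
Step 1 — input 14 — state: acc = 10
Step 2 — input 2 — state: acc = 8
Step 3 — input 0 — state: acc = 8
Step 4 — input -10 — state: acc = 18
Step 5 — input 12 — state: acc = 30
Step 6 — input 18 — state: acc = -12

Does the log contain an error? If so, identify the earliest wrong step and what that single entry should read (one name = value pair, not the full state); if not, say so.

step 6, acc = 12

1. acc = -4 + 14 = 10 (checks out)
2. acc = 10 - 2 = 8 (same as recorded)
3. acc = 8 + 0 = 8 (matches)
4. acc = 8 - -10 = 18 (confirmed correct)
5. acc = 18 + 12 = 30 (checks out)
6. acc = 30 - 18 = 12 (the entry is off here)
Step 6 is the first one off; corrected, acc = 12.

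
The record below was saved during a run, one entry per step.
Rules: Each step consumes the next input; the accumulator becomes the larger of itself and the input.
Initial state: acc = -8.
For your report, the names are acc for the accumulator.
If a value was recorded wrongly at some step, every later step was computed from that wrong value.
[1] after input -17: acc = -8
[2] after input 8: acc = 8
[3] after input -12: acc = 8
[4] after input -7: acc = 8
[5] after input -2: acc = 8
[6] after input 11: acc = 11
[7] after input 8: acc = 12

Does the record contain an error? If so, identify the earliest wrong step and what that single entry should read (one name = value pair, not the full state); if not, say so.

step 7, acc = 11

Step 1: acc = max(-8, -17) = -8 — verified.
Step 2: acc = max(-8, 8) = 8 — confirmed correct.
Step 3: acc = max(8, -12) = 8 — same as recorded.
Step 4: acc = max(8, -7) = 8 — in agreement.
Step 5: acc = max(8, -2) = 8 — no discrepancy.
Step 6: acc = max(8, 11) = 11 — matches.
Step 7: acc = max(11, 8) = 11 — the record has a different value.
First deviation found at step 7; the corrected entry is acc = 11.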